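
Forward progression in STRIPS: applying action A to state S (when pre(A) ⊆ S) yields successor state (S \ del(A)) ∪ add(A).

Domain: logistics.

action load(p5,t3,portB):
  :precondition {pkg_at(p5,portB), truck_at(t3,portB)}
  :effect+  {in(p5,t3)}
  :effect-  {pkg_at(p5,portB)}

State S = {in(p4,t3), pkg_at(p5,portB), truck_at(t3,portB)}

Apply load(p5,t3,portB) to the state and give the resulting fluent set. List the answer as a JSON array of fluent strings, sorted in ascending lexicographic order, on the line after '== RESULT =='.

Progress:
  pre ⊆ S: {pkg_at(p5,portB), truck_at(t3,portB)} ⊆ S  — applicable
  S \ del = {in(p4,t3), truck_at(t3,portB)}
  ∪ add   = {in(p4,t3), in(p5,t3), truck_at(t3,portB)}

== RESULT ==
["in(p4,t3)", "in(p5,t3)", "truck_at(t3,portB)"]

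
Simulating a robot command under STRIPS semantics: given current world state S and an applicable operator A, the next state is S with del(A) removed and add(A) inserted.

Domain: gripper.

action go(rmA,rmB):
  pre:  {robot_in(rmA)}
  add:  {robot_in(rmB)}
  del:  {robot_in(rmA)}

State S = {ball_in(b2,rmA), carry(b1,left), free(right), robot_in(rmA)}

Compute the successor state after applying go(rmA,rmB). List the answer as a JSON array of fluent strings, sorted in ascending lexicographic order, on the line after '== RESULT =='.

Compute (S \ del) ∪ add:
  pre ⊆ S: {robot_in(rmA)} ⊆ S  — applicable
  S \ del = {ball_in(b2,rmA), carry(b1,left), free(right)}
  ∪ add   = {ball_in(b2,rmA), carry(b1,left), free(right), robot_in(rmB)}

== RESULT ==
["ball_in(b2,rmA)", "carry(b1,left)", "free(right)", "robot_in(rmB)"]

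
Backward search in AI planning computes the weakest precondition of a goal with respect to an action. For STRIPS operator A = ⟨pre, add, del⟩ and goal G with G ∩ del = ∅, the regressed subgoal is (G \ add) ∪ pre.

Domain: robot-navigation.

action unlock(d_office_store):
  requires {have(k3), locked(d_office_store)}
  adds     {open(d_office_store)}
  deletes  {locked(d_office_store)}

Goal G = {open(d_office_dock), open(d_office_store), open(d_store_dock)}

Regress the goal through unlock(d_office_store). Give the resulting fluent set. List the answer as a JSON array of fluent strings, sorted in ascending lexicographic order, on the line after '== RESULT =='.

Compute (G \ add) ∪ pre:
  G ∩ del = {}  (empty — regression defined)
  G \ add = {open(d_office_dock), open(d_office_store), open(d_store_dock)} \ {open(d_office_store)} = {open(d_office_dock), open(d_store_dock)}
  ∪ pre   = {open(d_office_dock), open(d_store_dock)} ∪ {have(k3), locked(d_office_store)}
          = {have(k3), locked(d_office_store), open(d_office_dock), open(d_store_dock)}

== RESULT ==
["have(k3)", "locked(d_office_store)", "open(d_office_dock)", "open(d_store_dock)"]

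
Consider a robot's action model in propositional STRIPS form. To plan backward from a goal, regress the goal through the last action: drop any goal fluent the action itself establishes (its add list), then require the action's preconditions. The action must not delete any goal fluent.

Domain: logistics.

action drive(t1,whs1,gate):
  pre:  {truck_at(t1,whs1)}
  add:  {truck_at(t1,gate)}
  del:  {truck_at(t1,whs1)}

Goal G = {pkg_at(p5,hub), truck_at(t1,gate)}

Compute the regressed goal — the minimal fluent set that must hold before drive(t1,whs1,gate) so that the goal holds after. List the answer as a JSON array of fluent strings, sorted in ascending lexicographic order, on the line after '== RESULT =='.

Regress:
  G ∩ del = {}  (empty — regression defined)
  G \ add = {pkg_at(p5,hub), truck_at(t1,gate)} \ {truck_at(t1,gate)} = {pkg_at(p5,hub)}
  ∪ pre   = {pkg_at(p5,hub)} ∪ {truck_at(t1,whs1)}
          = {pkg_at(p5,hub), truck_at(t1,whs1)}

== RESULT ==
["pkg_at(p5,hub)", "truck_at(t1,whs1)"]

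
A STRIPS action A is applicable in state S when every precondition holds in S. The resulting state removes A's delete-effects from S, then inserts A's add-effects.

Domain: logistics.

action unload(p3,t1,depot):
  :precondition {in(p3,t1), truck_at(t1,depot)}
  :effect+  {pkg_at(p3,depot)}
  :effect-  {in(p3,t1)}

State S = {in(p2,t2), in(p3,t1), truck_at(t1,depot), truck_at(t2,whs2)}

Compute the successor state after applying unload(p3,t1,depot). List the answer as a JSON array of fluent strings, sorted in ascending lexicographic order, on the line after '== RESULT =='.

Progress:
  pre ⊆ S: {in(p3,t1), truck_at(t1,depot)} ⊆ S  — applicable
  S \ del = {in(p2,t2), truck_at(t1,depot), truck_at(t2,whs2)}
  ∪ add   = {in(p2,t2), pkg_at(p3,depot), truck_at(t1,depot), truck_at(t2,whs2)}

== RESULT ==
["in(p2,t2)", "pkg_at(p3,depot)", "truck_at(t1,depot)", "truck_at(t2,whs2)"]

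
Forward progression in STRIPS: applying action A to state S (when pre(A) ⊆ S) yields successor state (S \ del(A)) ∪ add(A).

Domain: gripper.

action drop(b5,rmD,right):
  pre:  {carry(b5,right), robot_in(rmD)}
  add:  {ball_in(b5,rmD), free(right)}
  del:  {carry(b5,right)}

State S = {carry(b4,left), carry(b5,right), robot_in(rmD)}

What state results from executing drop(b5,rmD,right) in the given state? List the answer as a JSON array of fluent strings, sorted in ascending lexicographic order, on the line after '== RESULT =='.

Progress:
  pre ⊆ S: {carry(b5,right), robot_in(rmD)} ⊆ S  — applicable
  S \ del = {carry(b4,left), robot_in(rmD)}
  ∪ add   = {ball_in(b5,rmD), carry(b4,left), free(right), robot_in(rmD)}

== RESULT ==
["ball_in(b5,rmD)", "carry(b4,left)", "free(right)", "robot_in(rmD)"]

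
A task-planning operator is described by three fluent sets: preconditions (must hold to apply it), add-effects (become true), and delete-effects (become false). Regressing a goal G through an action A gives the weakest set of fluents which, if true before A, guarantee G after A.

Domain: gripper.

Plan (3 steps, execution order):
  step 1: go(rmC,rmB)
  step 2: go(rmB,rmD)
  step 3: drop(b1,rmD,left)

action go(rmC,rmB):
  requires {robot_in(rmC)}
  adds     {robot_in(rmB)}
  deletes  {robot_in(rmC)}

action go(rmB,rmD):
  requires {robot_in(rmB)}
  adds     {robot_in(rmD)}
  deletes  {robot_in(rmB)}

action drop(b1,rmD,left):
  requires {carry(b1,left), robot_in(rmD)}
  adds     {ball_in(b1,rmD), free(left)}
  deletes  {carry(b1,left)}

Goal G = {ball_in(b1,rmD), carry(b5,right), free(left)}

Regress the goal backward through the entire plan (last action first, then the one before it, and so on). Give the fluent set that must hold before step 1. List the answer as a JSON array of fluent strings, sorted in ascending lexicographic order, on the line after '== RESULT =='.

Regress step by step:
  through step 3 (drop(b1,rmD,left)): drop {ball_in(b1,rmD), free(left)}, keep {carry(b5,right)}, require {carry(b1,left), robot_in(rmD)}
    → {carry(b1,left), carry(b5,right), robot_in(rmD)}
  through step 2 (go(rmB,rmD)): drop {robot_in(rmD)}, keep {carry(b1,left), carry(b5,right)}, require {robot_in(rmB)}
    → {carry(b1,left), carry(b5,right), robot_in(rmB)}
  through step 1 (go(rmC,rmB)): drop {robot_in(rmB)}, keep {carry(b1,left), carry(b5,right)}, require {robot_in(rmC)}
    → {carry(b1,left), carry(b5,right), robot_in(rmC)}

== RESULT ==
["carry(b1,left)", "carry(b5,right)", "robot_in(rmC)"]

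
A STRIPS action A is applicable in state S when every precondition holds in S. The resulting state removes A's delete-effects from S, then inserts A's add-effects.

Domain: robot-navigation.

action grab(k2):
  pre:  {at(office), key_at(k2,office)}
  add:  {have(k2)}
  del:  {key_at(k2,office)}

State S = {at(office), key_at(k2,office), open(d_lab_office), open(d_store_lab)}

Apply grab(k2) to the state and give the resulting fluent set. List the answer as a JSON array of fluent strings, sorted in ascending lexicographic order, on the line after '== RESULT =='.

Compute (S \ del) ∪ add:
  pre ⊆ S: {at(office), key_at(k2,office)} ⊆ S  — applicable
  S \ del = {at(office), open(d_lab_office), open(d_store_lab)}
  ∪ add   = {at(office), have(k2), open(d_lab_office), open(d_store_lab)}

== RESULT ==
["at(office)", "have(k2)", "open(d_lab_office)", "open(d_store_lab)"]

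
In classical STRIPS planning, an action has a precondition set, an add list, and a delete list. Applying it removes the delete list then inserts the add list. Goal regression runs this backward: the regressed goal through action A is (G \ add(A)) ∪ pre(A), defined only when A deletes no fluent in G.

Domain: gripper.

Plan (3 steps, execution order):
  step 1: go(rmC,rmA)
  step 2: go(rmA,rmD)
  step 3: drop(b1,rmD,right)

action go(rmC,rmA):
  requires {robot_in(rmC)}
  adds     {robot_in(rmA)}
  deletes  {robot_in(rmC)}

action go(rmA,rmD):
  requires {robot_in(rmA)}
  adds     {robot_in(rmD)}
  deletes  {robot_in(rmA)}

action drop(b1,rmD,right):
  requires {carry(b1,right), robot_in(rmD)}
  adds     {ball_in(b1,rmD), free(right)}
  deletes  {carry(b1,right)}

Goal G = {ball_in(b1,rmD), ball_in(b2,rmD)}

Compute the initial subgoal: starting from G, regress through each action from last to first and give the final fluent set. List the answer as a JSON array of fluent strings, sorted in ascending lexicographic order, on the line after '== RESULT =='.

Work backward from the goal:
  through step 3 (drop(b1,rmD,right)): drop {ball_in(b1,rmD)}, keep {ball_in(b2,rmD)}, require {carry(b1,right), robot_in(rmD)}
    → {ball_in(b2,rmD), carry(b1,right), robot_in(rmD)}
  through step 2 (go(rmA,rmD)): drop {robot_in(rmD)}, keep {ball_in(b2,rmD), carry(b1,right)}, require {robot_in(rmA)}
    → {ball_in(b2,rmD), carry(b1,right), robot_in(rmA)}
  through step 1 (go(rmC,rmA)): drop {robot_in(rmA)}, keep {ball_in(b2,rmD), carry(b1,right)}, require {robot_in(rmC)}
    → {ball_in(b2,rmD), carry(b1,right), robot_in(rmC)}

== RESULT ==
["ball_in(b2,rmD)", "carry(b1,right)", "robot_in(rmC)"]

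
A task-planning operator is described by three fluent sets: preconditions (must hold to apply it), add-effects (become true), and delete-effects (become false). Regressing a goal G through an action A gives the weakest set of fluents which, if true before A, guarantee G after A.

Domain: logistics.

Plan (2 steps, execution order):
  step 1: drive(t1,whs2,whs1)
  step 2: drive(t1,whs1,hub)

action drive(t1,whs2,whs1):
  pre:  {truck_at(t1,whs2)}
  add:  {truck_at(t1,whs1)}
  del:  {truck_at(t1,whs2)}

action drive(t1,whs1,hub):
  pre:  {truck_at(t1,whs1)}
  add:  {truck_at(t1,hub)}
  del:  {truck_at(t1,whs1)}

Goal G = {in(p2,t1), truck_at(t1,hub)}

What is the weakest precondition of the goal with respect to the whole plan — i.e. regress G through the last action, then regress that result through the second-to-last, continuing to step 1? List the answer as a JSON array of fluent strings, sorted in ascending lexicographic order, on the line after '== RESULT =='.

Work backward from the goal:
  through step 2 (drive(t1,whs1,hub)): drop {truck_at(t1,hub)}, keep {in(p2,t1)}, require {truck_at(t1,whs1)}
    → {in(p2,t1), truck_at(t1,whs1)}
  through step 1 (drive(t1,whs2,whs1)): drop {truck_at(t1,whs1)}, keep {in(p2,t1)}, require {truck_at(t1,whs2)}
    → {in(p2,t1), truck_at(t1,whs2)}

== RESULT ==
["in(p2,t1)", "truck_at(t1,whs2)"]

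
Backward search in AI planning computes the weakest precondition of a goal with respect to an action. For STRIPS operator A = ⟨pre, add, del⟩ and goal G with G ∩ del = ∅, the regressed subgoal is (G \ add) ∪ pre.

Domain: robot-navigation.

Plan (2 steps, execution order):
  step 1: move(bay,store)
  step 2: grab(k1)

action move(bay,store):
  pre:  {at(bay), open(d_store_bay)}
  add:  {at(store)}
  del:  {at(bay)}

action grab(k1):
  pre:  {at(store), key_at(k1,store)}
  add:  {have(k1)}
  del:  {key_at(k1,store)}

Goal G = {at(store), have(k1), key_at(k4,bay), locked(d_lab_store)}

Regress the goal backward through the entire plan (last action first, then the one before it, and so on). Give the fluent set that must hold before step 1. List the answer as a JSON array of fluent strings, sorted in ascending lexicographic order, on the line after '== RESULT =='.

Work backward from the goal:
  through step 2 (grab(k1)): drop {have(k1)}, keep {at(store), key_at(k4,bay), locked(d_lab_store)}, require {at(store), key_at(k1,store)}
    → {at(store), key_at(k1,store), key_at(k4,bay), locked(d_lab_store)}
  through step 1 (move(bay,store)): drop {at(store)}, keep {key_at(k1,store), key_at(k4,bay), locked(d_lab_store)}, require {at(bay), open(d_store_bay)}
    → {at(bay), key_at(k1,store), key_at(k4,bay), locked(d_lab_store), open(d_store_bay)}

== RESULT ==
["at(bay)", "key_at(k1,store)", "key_at(k4,bay)", "locked(d_lab_store)", "open(d_store_bay)"]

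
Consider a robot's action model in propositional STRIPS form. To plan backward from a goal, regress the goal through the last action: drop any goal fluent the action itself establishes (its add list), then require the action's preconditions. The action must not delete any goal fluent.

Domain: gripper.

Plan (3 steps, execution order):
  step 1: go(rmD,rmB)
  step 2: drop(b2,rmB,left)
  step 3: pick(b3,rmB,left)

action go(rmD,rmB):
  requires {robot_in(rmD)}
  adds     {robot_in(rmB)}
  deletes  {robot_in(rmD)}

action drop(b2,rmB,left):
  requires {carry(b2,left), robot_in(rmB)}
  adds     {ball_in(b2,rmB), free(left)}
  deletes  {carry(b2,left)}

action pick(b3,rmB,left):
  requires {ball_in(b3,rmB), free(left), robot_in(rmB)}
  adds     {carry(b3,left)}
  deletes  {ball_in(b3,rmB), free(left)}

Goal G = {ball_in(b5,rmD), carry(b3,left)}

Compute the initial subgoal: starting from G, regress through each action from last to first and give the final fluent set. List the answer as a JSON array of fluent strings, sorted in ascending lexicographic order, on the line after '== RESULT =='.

Regress step by step:
  through step 3 (pick(b3,rmB,left)): drop {carry(b3,left)}, keep {ball_in(b5,rmD)}, require {ball_in(b3,rmB), free(left), robot_in(rmB)}
    → {ball_in(b3,rmB), ball_in(b5,rmD), free(left), robot_in(rmB)}
  through step 2 (drop(b2,rmB,left)): drop {free(left)}, keep {ball_in(b3,rmB), ball_in(b5,rmD), robot_in(rmB)}, require {carry(b2,left), robot_in(rmB)}
    → {ball_in(b3,rmB), ball_in(b5,rmD), carry(b2,left), robot_in(rmB)}
  through step 1 (go(rmD,rmB)): drop {robot_in(rmB)}, keep {ball_in(b3,rmB), ball_in(b5,rmD), carry(b2,left)}, require {robot_in(rmD)}
    → {ball_in(b3,rmB), ball_in(b5,rmD), carry(b2,left), robot_in(rmD)}

== RESULT ==
["ball_in(b3,rmB)", "ball_in(b5,rmD)", "carry(b2,left)", "robot_in(rmD)"]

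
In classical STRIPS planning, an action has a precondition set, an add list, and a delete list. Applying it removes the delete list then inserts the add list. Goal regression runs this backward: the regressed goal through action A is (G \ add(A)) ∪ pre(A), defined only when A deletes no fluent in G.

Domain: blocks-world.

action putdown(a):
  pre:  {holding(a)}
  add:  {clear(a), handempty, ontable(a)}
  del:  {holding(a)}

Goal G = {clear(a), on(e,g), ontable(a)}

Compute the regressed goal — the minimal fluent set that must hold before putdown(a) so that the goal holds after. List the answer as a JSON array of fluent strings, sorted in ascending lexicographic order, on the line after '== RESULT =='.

Regress:
  G ∩ del = {}  (empty — regression defined)
  G \ add = {clear(a), on(e,g), ontable(a)} \ {clear(a), handempty, ontable(a)} = {on(e,g)}
  ∪ pre   = {on(e,g)} ∪ {holding(a)}
          = {holding(a), on(e,g)}

== RESULT ==
["holding(a)", "on(e,g)"]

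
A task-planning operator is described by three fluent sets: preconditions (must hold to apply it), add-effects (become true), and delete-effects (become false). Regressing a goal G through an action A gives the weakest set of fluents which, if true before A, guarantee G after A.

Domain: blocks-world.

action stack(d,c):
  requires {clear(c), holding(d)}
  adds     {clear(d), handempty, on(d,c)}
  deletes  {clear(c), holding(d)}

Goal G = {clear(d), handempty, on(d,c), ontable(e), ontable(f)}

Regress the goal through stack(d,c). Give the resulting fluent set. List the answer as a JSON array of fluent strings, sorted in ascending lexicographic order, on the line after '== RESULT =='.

Regress:
  G ∩ del = {}  (empty — regression defined)
  G \ add = {clear(d), handempty, on(d,c), ontable(e), ontable(f)} \ {clear(d), handempty, on(d,c)} = {ontable(e), ontable(f)}
  ∪ pre   = {ontable(e), ontable(f)} ∪ {clear(c), holding(d)}
          = {clear(c), holding(d), ontable(e), ontable(f)}

== RESULT ==
["clear(c)", "holding(d)", "ontable(e)", "ontable(f)"]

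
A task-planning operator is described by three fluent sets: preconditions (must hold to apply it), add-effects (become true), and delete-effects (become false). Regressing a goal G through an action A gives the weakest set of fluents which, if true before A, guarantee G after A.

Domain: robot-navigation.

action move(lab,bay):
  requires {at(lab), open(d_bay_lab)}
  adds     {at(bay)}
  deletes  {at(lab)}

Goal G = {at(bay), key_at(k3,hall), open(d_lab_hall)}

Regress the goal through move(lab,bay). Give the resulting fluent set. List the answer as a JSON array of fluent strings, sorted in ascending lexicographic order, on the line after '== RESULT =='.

Compute (G \ add) ∪ pre:
  G ∩ del = {}  (empty — regression defined)
  G \ add = {at(bay), key_at(k3,hall), open(d_lab_hall)} \ {at(bay)} = {key_at(k3,hall), open(d_lab_hall)}
  ∪ pre   = {key_at(k3,hall), open(d_lab_hall)} ∪ {at(lab), open(d_bay_lab)}
          = {at(lab), key_at(k3,hall), open(d_bay_lab), open(d_lab_hall)}

== RESULT ==
["at(lab)", "key_at(k3,hall)", "open(d_bay_lab)", "open(d_lab_hall)"]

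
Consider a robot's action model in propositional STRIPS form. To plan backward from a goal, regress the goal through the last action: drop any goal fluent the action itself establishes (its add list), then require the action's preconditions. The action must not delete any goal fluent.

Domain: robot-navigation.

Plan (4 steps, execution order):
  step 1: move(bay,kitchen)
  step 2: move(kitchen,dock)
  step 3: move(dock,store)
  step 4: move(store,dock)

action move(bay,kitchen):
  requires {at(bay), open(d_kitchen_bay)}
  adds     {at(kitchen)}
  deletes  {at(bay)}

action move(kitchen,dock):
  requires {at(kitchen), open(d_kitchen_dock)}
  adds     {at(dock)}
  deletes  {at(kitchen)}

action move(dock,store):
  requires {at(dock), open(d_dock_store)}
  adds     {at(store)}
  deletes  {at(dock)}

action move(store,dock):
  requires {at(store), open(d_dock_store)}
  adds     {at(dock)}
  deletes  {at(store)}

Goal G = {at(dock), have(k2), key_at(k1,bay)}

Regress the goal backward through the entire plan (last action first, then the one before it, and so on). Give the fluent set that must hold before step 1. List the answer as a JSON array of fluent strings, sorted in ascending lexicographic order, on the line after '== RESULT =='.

Regress step by step:
  through step 4 (move(store,dock)): drop {at(dock)}, keep {have(k2), key_at(k1,bay)}, require {at(store), open(d_dock_store)}
    → {at(store), have(k2), key_at(k1,bay), open(d_dock_store)}
  through step 3 (move(dock,store)): drop {at(store)}, keep {have(k2), key_at(k1,bay), open(d_dock_store)}, require {at(dock), open(d_dock_store)}
    → {at(dock), have(k2), key_at(k1,bay), open(d_dock_store)}
  through step 2 (move(kitchen,dock)): drop {at(dock)}, keep {have(k2), key_at(k1,bay), open(d_dock_store)}, require {at(kitchen), open(d_kitchen_dock)}
    → {at(kitchen), have(k2), key_at(k1,bay), open(d_dock_store), open(d_kitchen_dock)}
  through step 1 (move(bay,kitchen)): drop {at(kitchen)}, keep {have(k2), key_at(k1,bay), open(d_dock_store), open(d_kitchen_dock)}, require {at(bay), open(d_kitchen_bay)}
    → {at(bay), have(k2), key_at(k1,bay), open(d_dock_store), open(d_kitchen_bay), open(d_kitchen_dock)}

== RESULT ==
["at(bay)", "have(k2)", "key_at(k1,bay)", "open(d_dock_store)", "open(d_kitchen_bay)", "open(d_kitchen_dock)"]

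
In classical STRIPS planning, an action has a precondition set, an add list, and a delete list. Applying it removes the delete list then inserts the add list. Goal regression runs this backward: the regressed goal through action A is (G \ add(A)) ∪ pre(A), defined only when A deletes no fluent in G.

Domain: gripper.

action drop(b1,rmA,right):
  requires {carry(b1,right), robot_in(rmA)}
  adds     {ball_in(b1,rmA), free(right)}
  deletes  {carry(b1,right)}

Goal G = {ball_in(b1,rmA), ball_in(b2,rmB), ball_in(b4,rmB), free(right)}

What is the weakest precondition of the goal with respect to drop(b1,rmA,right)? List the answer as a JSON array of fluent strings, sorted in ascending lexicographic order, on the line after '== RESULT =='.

Compute (G \ add) ∪ pre:
  G ∩ del = {}  (empty — regression defined)
  G \ add = {ball_in(b1,rmA), ball_in(b2,rmB), ball_in(b4,rmB), free(right)} \ {ball_in(b1,rmA), free(right)} = {ball_in(b2,rmB), ball_in(b4,rmB)}
  ∪ pre   = {ball_in(b2,rmB), ball_in(b4,rmB)} ∪ {carry(b1,right), robot_in(rmA)}
          = {ball_in(b2,rmB), ball_in(b4,rmB), carry(b1,right), robot_in(rmA)}

== RESULT ==
["ball_in(b2,rmB)", "ball_in(b4,rmB)", "carry(b1,right)", "robot_in(rmA)"]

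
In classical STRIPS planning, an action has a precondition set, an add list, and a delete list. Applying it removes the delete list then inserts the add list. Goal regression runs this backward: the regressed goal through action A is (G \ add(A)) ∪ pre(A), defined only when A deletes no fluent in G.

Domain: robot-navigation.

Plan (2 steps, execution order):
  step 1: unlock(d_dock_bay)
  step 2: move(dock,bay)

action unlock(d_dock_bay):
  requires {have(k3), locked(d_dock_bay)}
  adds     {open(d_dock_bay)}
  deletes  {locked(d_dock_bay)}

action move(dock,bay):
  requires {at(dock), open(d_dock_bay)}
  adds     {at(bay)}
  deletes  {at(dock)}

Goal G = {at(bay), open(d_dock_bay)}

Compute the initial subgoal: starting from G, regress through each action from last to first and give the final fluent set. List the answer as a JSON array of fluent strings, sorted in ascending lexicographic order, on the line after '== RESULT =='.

Regress step by step:
  through step 2 (move(dock,bay)): drop {at(bay)}, keep {open(d_dock_bay)}, require {at(dock), open(d_dock_bay)}
    → {at(dock), open(d_dock_bay)}
  through step 1 (unlock(d_dock_bay)): drop {open(d_dock_bay)}, keep {at(dock)}, require {have(k3), locked(d_dock_bay)}
    → {at(dock), have(k3), locked(d_dock_bay)}

== RESULT ==
["at(dock)", "have(k3)", "locked(d_dock_bay)"]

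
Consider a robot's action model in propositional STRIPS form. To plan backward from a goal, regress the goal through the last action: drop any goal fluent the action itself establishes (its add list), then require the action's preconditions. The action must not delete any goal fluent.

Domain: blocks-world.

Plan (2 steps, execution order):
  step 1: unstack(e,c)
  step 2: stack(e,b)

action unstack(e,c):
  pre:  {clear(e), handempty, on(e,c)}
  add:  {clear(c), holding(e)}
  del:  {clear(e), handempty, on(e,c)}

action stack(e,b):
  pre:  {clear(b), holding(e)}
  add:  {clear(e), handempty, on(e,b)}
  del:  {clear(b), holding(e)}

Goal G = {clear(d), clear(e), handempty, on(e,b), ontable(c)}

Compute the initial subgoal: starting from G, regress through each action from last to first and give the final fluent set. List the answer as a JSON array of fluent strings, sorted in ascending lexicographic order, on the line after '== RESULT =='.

Work backward from the goal:
  through step 2 (stack(e,b)): drop {clear(e), handempty, on(e,b)}, keep {clear(d), ontable(c)}, require {clear(b), holding(e)}
    → {clear(b), clear(d), holding(e), ontable(c)}
  through step 1 (unstack(e,c)): drop {holding(e)}, keep {clear(b), clear(d), ontable(c)}, require {clear(e), handempty, on(e,c)}
    → {clear(b), clear(d), clear(e), handempty, on(e,c), ontable(c)}

== RESULT ==
["clear(b)", "clear(d)", "clear(e)", "handempty", "on(e,c)", "ontable(c)"]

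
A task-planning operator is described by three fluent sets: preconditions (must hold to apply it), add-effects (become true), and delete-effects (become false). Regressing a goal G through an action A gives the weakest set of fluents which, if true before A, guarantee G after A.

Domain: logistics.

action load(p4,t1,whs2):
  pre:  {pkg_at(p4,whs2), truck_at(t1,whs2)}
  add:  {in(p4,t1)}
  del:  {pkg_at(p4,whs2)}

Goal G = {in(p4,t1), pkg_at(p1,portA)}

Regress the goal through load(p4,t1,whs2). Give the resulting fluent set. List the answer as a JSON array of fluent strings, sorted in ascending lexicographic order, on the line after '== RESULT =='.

Compute (G \ add) ∪ pre:
  G ∩ del = {}  (empty — regression defined)
  G \ add = {in(p4,t1), pkg_at(p1,portA)} \ {in(p4,t1)} = {pkg_at(p1,portA)}
  ∪ pre   = {pkg_at(p1,portA)} ∪ {pkg_at(p4,whs2), truck_at(t1,whs2)}
          = {pkg_at(p1,portA), pkg_at(p4,whs2), truck_at(t1,whs2)}

== RESULT ==
["pkg_at(p1,portA)", "pkg_at(p4,whs2)", "truck_at(t1,whs2)"]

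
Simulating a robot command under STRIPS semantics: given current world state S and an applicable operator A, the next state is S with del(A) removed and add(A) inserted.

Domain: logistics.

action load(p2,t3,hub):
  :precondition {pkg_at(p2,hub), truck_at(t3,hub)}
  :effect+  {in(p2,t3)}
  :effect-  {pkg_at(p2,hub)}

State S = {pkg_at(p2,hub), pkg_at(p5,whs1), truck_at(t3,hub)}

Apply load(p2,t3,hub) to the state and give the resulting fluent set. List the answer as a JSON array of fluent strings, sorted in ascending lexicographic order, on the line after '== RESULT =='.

Compute (S \ del) ∪ add:
  pre ⊆ S: {pkg_at(p2,hub), truck_at(t3,hub)} ⊆ S  — applicable
  S \ del = {pkg_at(p5,whs1), truck_at(t3,hub)}
  ∪ add   = {in(p2,t3), pkg_at(p5,whs1), truck_at(t3,hub)}

== RESULT ==
["in(p2,t3)", "pkg_at(p5,whs1)", "truck_at(t3,hub)"]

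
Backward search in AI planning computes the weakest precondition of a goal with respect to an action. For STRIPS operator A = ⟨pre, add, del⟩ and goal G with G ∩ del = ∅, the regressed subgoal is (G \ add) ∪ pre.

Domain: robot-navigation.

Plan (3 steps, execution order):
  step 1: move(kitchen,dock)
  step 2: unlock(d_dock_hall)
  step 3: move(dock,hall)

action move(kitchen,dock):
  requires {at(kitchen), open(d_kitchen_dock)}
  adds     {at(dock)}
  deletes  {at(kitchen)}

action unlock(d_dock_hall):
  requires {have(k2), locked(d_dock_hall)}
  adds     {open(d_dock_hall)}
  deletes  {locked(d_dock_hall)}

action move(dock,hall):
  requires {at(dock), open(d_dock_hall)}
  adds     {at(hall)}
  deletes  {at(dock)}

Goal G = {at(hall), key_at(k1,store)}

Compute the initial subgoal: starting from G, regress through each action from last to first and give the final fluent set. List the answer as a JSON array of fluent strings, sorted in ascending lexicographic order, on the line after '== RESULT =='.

Work backward from the goal:
  through step 3 (move(dock,hall)): drop {at(hall)}, keep {key_at(k1,store)}, require {at(dock), open(d_dock_hall)}
    → {at(dock), key_at(k1,store), open(d_dock_hall)}
  through step 2 (unlock(d_dock_hall)): drop {open(d_dock_hall)}, keep {at(dock), key_at(k1,store)}, require {have(k2), locked(d_dock_hall)}
    → {at(dock), have(k2), key_at(k1,store), locked(d_dock_hall)}
  through step 1 (move(kitchen,dock)): drop {at(dock)}, keep {have(k2), key_at(k1,store), locked(d_dock_hall)}, require {at(kitchen), open(d_kitchen_dock)}
    → {at(kitchen), have(k2), key_at(k1,store), locked(d_dock_hall), open(d_kitchen_dock)}

== RESULT ==
["at(kitchen)", "have(k2)", "key_at(k1,store)", "locked(d_dock_hall)", "open(d_kitchen_dock)"]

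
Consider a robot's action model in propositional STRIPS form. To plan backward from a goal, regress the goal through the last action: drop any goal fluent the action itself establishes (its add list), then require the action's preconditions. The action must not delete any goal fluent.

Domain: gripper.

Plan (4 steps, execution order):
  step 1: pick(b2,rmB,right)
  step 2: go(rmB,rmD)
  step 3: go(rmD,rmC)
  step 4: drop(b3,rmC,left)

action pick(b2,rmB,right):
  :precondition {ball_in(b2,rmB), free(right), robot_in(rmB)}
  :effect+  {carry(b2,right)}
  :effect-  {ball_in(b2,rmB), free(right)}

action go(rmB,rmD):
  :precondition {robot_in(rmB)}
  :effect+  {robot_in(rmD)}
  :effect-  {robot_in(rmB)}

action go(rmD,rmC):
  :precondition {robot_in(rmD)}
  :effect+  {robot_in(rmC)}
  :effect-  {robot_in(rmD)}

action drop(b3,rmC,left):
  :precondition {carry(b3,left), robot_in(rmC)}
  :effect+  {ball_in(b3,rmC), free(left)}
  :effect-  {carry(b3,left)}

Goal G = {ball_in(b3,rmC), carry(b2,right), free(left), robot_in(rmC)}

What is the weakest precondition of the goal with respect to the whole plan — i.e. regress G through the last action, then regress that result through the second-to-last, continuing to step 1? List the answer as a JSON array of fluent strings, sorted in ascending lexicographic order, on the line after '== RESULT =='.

Regress step by step:
  through step 4 (drop(b3,rmC,left)): drop {ball_in(b3,rmC), free(left)}, keep {carry(b2,right), robot_in(rmC)}, require {carry(b3,left), robot_in(rmC)}
    → {carry(b2,right), carry(b3,left), robot_in(rmC)}
  through step 3 (go(rmD,rmC)): drop {robot_in(rmC)}, keep {carry(b2,right), carry(b3,left)}, require {robot_in(rmD)}
    → {carry(b2,right), carry(b3,left), robot_in(rmD)}
  through step 2 (go(rmB,rmD)): drop {robot_in(rmD)}, keep {carry(b2,right), carry(b3,left)}, require {robot_in(rmB)}
    → {carry(b2,right), carry(b3,left), robot_in(rmB)}
  through step 1 (pick(b2,rmB,right)): drop {carry(b2,right)}, keep {carry(b3,left), robot_in(rmB)}, require {ball_in(b2,rmB), free(right), robot_in(rmB)}
    → {ball_in(b2,rmB), carry(b3,left), free(right), robot_in(rmB)}

== RESULT ==
["ball_in(b2,rmB)", "carry(b3,left)", "free(right)", "robot_in(rmB)"]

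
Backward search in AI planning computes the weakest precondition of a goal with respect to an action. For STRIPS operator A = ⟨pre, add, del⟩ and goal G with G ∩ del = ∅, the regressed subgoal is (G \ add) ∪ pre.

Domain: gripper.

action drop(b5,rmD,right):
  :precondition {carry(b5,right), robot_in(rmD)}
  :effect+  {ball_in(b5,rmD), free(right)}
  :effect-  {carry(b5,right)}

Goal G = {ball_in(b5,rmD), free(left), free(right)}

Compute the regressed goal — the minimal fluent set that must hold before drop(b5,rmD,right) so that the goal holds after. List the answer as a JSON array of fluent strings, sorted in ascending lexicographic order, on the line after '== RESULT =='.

Compute (G \ add) ∪ pre:
  G ∩ del = {}  (empty — regression defined)
  G \ add = {ball_in(b5,rmD), free(left), free(right)} \ {ball_in(b5,rmD), free(right)} = {free(left)}
  ∪ pre   = {free(left)} ∪ {carry(b5,right), robot_in(rmD)}
          = {carry(b5,right), free(left), robot_in(rmD)}

== RESULT ==
["carry(b5,right)", "free(left)", "robot_in(rmD)"]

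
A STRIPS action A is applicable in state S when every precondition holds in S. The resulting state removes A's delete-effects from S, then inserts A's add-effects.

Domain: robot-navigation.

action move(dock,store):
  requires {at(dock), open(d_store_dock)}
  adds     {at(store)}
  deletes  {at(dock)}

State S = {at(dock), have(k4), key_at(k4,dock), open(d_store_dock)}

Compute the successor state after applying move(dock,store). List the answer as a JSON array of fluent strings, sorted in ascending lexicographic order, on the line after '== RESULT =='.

Progress:
  pre ⊆ S: {at(dock), open(d_store_dock)} ⊆ S  — applicable
  S \ del = {have(k4), key_at(k4,dock), open(d_store_dock)}
  ∪ add   = {at(store), have(k4), key_at(k4,dock), open(d_store_dock)}

== RESULT ==
["at(store)", "have(k4)", "key_at(k4,dock)", "open(d_store_dock)"]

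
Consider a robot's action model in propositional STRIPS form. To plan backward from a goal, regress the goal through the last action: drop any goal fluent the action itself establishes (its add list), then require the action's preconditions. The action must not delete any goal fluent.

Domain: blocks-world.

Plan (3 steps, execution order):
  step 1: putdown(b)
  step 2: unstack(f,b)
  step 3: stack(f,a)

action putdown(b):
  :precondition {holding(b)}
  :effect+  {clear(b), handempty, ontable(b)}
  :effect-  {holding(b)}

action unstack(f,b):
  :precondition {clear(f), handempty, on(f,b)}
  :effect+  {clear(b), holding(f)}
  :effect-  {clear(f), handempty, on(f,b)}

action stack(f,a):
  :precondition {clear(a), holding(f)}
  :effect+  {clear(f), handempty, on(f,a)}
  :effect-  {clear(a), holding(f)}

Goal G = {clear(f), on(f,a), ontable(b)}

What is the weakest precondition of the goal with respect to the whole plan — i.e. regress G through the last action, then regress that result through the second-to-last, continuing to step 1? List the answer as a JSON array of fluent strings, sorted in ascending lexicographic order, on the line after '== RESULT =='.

Work backward from the goal:
  through step 3 (stack(f,a)): drop {clear(f), on(f,a)}, keep {ontable(b)}, require {clear(a), holding(f)}
    → {clear(a), holding(f), ontable(b)}
  through step 2 (unstack(f,b)): drop {holding(f)}, keep {clear(a), ontable(b)}, require {clear(f), handempty, on(f,b)}
    → {clear(a), clear(f), handempty, on(f,b), ontable(b)}
  through step 1 (putdown(b)): drop {handempty, ontable(b)}, keep {clear(a), clear(f), on(f,b)}, require {holding(b)}
    → {clear(a), clear(f), holding(b), on(f,b)}

== RESULT ==
["clear(a)", "clear(f)", "holding(b)", "on(f,b)"]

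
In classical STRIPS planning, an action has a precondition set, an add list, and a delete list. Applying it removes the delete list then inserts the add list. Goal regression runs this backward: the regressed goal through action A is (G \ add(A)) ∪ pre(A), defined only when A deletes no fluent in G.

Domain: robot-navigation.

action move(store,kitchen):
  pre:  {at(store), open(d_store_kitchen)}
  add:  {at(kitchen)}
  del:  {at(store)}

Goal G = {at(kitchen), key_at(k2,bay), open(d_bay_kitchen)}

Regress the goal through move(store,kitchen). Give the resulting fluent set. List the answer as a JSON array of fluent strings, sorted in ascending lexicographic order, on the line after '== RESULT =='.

Compute (G \ add) ∪ pre:
  G ∩ del = {}  (empty — regression defined)
  G \ add = {at(kitchen), key_at(k2,bay), open(d_bay_kitchen)} \ {at(kitchen)} = {key_at(k2,bay), open(d_bay_kitchen)}
  ∪ pre   = {key_at(k2,bay), open(d_bay_kitchen)} ∪ {at(store), open(d_store_kitchen)}
          = {at(store), key_at(k2,bay), open(d_bay_kitchen), open(d_store_kitchen)}

== RESULT ==
["at(store)", "key_at(k2,bay)", "open(d_bay_kitchen)", "open(d_store_kitchen)"]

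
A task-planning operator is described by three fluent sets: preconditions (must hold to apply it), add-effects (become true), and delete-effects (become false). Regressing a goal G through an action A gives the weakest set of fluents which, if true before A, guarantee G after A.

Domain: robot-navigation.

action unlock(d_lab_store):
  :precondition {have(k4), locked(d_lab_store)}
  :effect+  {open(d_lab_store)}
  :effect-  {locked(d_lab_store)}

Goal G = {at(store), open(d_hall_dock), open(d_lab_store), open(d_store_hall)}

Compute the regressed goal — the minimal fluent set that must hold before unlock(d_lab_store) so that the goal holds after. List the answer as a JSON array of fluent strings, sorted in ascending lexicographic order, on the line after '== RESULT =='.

Compute (G \ add) ∪ pre:
  G ∩ del = {}  (empty — regression defined)
  G \ add = {at(store), open(d_hall_dock), open(d_lab_store), open(d_store_hall)} \ {open(d_lab_store)} = {at(store), open(d_hall_dock), open(d_store_hall)}
  ∪ pre   = {at(store), open(d_hall_dock), open(d_store_hall)} ∪ {have(k4), locked(d_lab_store)}
          = {at(store), have(k4), locked(d_lab_store), open(d_hall_dock), open(d_store_hall)}

== RESULT ==
["at(store)", "have(k4)", "locked(d_lab_store)", "open(d_hall_dock)", "open(d_store_hall)"]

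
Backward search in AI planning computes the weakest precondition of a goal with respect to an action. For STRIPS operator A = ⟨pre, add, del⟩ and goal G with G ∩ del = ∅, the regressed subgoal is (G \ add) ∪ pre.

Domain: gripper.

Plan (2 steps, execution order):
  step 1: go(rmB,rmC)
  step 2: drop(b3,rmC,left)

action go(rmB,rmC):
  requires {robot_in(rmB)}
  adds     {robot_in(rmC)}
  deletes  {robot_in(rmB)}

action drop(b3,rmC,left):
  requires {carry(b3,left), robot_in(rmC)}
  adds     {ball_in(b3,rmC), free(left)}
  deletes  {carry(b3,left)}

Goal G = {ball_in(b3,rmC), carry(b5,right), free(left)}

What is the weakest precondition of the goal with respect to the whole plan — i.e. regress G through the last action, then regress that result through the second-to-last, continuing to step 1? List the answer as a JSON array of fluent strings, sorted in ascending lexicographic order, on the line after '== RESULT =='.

Work backward from the goal:
  through step 2 (drop(b3,rmC,left)): drop {ball_in(b3,rmC), free(left)}, keep {carry(b5,right)}, require {carry(b3,left), robot_in(rmC)}
    → {carry(b3,left), carry(b5,right), robot_in(rmC)}
  through step 1 (go(rmB,rmC)): drop {robot_in(rmC)}, keep {carry(b3,left), carry(b5,right)}, require {robot_in(rmB)}
    → {carry(b3,left), carry(b5,right), robot_in(rmB)}

== RESULT ==
["carry(b3,left)", "carry(b5,right)", "robot_in(rmB)"]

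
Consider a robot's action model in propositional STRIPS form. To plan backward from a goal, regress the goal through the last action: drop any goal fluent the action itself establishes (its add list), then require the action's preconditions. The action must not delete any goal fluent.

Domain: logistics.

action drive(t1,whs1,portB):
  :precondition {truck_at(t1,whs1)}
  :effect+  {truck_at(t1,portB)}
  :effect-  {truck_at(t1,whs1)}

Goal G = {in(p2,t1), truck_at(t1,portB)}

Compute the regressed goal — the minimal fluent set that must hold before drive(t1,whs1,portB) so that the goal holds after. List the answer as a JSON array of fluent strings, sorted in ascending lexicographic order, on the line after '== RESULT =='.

Compute (G \ add) ∪ pre:
  G ∩ del = {}  (empty — regression defined)
  G \ add = {in(p2,t1), truck_at(t1,portB)} \ {truck_at(t1,portB)} = {in(p2,t1)}
  ∪ pre   = {in(p2,t1)} ∪ {truck_at(t1,whs1)}
          = {in(p2,t1), truck_at(t1,whs1)}

== RESULT ==
["in(p2,t1)", "truck_at(t1,whs1)"]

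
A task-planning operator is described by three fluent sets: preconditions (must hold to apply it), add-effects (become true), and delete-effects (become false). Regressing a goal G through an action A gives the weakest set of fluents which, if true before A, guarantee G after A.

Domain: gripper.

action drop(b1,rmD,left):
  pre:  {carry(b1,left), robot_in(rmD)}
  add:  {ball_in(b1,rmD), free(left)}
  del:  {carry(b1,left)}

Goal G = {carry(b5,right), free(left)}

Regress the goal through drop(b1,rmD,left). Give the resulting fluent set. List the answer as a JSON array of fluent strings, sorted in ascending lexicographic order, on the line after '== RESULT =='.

Compute (G \ add) ∪ pre:
  G ∩ del = {}  (empty — regression defined)
  G \ add = {carry(b5,right), free(left)} \ {ball_in(b1,rmD), free(left)} = {carry(b5,right)}
  ∪ pre   = {carry(b5,right)} ∪ {carry(b1,left), robot_in(rmD)}
          = {carry(b1,left), carry(b5,right), robot_in(rmD)}

== RESULT ==
["carry(b1,left)", "carry(b5,right)", "robot_in(rmD)"]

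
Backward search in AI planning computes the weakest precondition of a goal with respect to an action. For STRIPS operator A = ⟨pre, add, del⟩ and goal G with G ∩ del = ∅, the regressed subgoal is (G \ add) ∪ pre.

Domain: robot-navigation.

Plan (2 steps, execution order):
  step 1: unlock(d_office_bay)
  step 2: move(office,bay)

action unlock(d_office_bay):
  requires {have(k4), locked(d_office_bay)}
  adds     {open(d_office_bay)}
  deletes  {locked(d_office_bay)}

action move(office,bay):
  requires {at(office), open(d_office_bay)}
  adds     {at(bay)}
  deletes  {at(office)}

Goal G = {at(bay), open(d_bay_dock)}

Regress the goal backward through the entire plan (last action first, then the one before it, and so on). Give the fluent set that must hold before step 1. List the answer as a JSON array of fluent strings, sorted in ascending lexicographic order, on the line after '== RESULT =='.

Regress step by step:
  through step 2 (move(office,bay)): drop {at(bay)}, keep {open(d_bay_dock)}, require {at(office), open(d_office_bay)}
    → {at(office), open(d_bay_dock), open(d_office_bay)}
  through step 1 (unlock(d_office_bay)): drop {open(d_office_bay)}, keep {at(office), open(d_bay_dock)}, require {have(k4), locked(d_office_bay)}
    → {at(office), have(k4), locked(d_office_bay), open(d_bay_dock)}

== RESULT ==
["at(office)", "have(k4)", "locked(d_office_bay)", "open(d_bay_dock)"]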